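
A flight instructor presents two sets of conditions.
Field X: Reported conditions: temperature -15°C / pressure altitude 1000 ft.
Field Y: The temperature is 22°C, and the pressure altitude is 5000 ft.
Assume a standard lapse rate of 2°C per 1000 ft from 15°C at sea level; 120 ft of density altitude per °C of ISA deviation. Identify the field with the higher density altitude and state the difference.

Field X: ISA temp = 13°C, deviation -28°C, DA = 1000 + 120 × (-28) = -2360 ft.
Field Y: ISA temp = 5°C, deviation +17°C, DA = 5000 + 120 × 17 = 7040 ft.
Field Y is higher by 7040 − (-2360) = 9400 ft.

Field Y by 9400 ft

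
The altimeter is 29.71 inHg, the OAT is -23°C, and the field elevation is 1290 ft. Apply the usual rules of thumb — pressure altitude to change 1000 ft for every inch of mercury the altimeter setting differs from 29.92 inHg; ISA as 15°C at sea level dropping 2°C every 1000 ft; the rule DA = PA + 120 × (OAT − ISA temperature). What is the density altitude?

Pressure altitude = 1290 + (29.92 − 29.71) × 1000 = 1290 + (+210) = 1500 ft.
ISA temperature at 1500 ft = 15 − 2 × (1500/1000) = 12°C.
ISA deviation = -23 − 12 = -35°C.
Density altitude = 1500 + 120 × (-35) = -2700 ft.

-2700 ft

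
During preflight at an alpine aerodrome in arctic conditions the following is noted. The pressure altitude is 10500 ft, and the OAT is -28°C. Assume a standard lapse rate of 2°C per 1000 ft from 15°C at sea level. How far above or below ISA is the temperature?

ISA-22°C

ISA temperature at 10500 ft = 15 − 2 × (10500/1000) = -6°C.
Deviation = OAT − ISA = -28 − (-6) = -22°C.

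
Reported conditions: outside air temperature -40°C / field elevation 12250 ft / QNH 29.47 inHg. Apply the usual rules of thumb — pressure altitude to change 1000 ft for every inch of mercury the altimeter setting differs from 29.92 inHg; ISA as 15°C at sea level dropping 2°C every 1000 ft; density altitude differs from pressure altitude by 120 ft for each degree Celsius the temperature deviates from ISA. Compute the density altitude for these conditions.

9148 ft

Pressure altitude = 12250 + (29.92 − 29.47) × 1000 = 12250 + (+450) = 12700 ft.
ISA temperature at 12700 ft = 15 − 2 × (12700/1000) = -10.4°C.
ISA deviation = -40 − (-10.4) = -29.6°C.
Density altitude = 12700 + 120 × (-29.6) = 9148 ft.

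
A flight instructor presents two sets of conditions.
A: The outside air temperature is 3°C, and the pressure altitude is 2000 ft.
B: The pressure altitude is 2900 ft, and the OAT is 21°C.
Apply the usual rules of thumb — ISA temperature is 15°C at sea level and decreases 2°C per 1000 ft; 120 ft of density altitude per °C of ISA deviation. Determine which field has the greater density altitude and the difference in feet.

B by 3276 ft

A: ISA temp = 11°C, deviation -8°C, DA = 2000 + 120 × (-8) = 1040 ft.
B: ISA temp = 9.2°C, deviation +11.8°C, DA = 2900 + 120 × 11.8 = 4316 ft.
B is higher by 4316 − 1040 = 3276 ft.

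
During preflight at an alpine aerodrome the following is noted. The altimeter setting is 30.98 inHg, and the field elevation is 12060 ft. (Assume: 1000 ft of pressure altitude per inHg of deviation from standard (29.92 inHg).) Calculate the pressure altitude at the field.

11000 ft

Pressure correction = (29.92 − 30.98) × 1000 = -1060 ft.
Pressure altitude = 12060 + (-1060) = 11000 ft.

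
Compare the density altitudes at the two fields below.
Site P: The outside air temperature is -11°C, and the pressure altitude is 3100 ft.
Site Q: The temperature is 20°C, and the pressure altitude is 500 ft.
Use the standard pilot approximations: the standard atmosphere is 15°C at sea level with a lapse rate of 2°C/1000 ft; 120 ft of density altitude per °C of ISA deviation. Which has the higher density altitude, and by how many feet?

Site P: ISA temp = 8.8°C, deviation -19.8°C, DA = 3100 + 120 × (-19.8) = 724 ft.
Site Q: ISA temp = 14°C, deviation +6°C, DA = 500 + 120 × 6 = 1220 ft.
Site Q is higher by 1220 − 724 = 496 ft.

Site Q by 496 ft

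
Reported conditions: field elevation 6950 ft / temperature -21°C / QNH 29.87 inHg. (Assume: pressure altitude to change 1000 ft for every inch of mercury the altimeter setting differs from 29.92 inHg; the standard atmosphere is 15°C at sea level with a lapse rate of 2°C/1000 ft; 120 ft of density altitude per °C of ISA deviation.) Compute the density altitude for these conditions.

4360 ft

Pressure altitude = 6950 + (29.92 − 29.87) × 1000 = 6950 + (+50) = 7000 ft.
ISA temperature at 7000 ft = 15 − 2 × (7000/1000) = 1°C.
ISA deviation = -21 − 1 = -22°C.
Density altitude = 7000 + 120 × (-22) = 4360 ft.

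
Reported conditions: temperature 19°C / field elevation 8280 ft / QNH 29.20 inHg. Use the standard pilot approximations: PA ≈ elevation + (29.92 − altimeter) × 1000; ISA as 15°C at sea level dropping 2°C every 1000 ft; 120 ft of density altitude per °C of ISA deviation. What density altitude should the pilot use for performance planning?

Pressure altitude = 8280 + (29.92 − 29.20) × 1000 = 8280 + (+720) = 9000 ft.
ISA temperature at 9000 ft = 15 − 2 × (9000/1000) = -3°C.
ISA deviation = 19 − (-3) = +22°C.
Density altitude = 9000 + 120 × (22) = 11640 ft.

11640 ft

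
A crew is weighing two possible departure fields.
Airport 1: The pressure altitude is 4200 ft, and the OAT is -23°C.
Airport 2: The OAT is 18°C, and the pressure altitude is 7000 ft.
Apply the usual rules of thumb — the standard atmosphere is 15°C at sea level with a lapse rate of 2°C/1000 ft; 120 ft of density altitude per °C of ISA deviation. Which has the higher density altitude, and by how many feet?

Airport 2 by 8392 ft

Airport 1: ISA temp = 6.6°C, deviation -29.6°C, DA = 4200 + 120 × (-29.6) = 648 ft.
Airport 2: ISA temp = 1°C, deviation +17°C, DA = 7000 + 120 × 17 = 9040 ft.
Airport 2 is higher by 9040 − 648 = 8392 ft.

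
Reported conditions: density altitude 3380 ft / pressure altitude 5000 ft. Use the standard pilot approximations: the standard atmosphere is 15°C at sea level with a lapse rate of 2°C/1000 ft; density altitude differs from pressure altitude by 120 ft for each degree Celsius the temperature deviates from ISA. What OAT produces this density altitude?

-8.5°C

Density altitude − pressure altitude = 3380 − 5000 = -1620 ft.
At 120 ft/°C that is an ISA deviation of -1620/120 = -13.5°C.
ISA temperature at 5000 ft = 15 − 2 × (5000/1000) = 5°C.
OAT = ISA + deviation = 5 + (-13.5) = -8.5°C.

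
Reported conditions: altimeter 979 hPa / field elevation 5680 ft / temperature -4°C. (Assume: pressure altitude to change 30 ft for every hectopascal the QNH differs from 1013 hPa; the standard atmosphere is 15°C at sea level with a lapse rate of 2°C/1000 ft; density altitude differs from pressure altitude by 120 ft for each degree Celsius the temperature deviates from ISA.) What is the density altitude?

6028 ft

Pressure altitude = 5680 + (1013 − 979) × 30 = 5680 + (+1020) = 6700 ft.
ISA temperature at 6700 ft = 15 − 2 × (6700/1000) = 1.6°C.
ISA deviation = -4 − 1.6 = -5.6°C.
Density altitude = 6700 + 120 × (-5.6) = 6028 ft.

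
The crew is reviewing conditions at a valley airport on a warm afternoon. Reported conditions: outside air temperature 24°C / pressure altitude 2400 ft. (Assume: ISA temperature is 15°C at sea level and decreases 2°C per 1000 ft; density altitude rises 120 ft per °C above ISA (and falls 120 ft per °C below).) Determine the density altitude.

4056 ft

ISA temperature at 2400 ft = 15 − 2 × (2400/1000) = 10.2°C.
ISA deviation = 24 − 10.2 = +13.8°C.
Density altitude = 2400 + 120 × (13.8) = 2400 + (+1656) = 4056 ft.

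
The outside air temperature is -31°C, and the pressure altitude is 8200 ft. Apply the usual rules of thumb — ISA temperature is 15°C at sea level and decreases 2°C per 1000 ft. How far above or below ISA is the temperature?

ISA temperature at 8200 ft = 15 − 2 × (8200/1000) = -1.4°C.
Deviation = OAT − ISA = -31 − (-1.4) = -29.6°C.

ISA-29.6°C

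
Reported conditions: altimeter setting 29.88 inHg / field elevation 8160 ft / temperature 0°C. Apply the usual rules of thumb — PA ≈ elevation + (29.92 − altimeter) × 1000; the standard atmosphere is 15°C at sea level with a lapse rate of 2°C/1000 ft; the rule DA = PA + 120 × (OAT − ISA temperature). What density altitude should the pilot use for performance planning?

Pressure altitude = 8160 + (29.92 − 29.88) × 1000 = 8160 + (+40) = 8200 ft.
ISA temperature at 8200 ft = 15 − 2 × (8200/1000) = -1.4°C.
ISA deviation = 0 − (-1.4) = +1.4°C.
Density altitude = 8200 + 120 × (1.4) = 8368 ft.

8368 ft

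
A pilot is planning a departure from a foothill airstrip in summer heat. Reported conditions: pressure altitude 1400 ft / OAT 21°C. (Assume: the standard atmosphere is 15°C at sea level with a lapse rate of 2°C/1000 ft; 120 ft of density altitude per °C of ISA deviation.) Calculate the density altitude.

ISA temperature at 1400 ft = 15 − 2 × (1400/1000) = 12.2°C.
ISA deviation = 21 − 12.2 = +8.8°C.
Density altitude = 1400 + 120 × (8.8) = 1400 + (+1056) = 2456 ft.

2456 ft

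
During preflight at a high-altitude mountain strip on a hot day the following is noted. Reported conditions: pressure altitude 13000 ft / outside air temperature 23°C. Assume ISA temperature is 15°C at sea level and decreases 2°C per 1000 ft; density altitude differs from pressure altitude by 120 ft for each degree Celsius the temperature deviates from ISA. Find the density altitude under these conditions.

ISA temperature at 13000 ft = 15 − 2 × (13000/1000) = -11°C.
ISA deviation = 23 − (-11) = +34°C.
Density altitude = 13000 + 120 × (34) = 13000 + (+4080) = 17080 ft.

17080 ft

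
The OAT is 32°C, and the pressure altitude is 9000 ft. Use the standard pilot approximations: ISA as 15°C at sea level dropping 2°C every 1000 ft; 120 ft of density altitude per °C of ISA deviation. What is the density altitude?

13200 ft

ISA temperature at 9000 ft = 15 − 2 × (9000/1000) = -3°C.
ISA deviation = 32 − (-3) = +35°C.
Density altitude = 9000 + 120 × (35) = 9000 + (+4200) = 13200 ft.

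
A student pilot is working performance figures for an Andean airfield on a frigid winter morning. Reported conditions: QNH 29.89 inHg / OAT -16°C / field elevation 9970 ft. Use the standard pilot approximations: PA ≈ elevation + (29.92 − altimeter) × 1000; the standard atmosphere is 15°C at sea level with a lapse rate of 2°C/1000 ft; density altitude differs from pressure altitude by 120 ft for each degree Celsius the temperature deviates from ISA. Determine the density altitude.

8680 ft

Pressure altitude = 9970 + (29.92 − 29.89) × 1000 = 9970 + (+30) = 10000 ft.
ISA temperature at 10000 ft = 15 − 2 × (10000/1000) = -5°C.
ISA deviation = -16 − (-5) = -11°C.
Density altitude = 10000 + 120 × (-11) = 8680 ft.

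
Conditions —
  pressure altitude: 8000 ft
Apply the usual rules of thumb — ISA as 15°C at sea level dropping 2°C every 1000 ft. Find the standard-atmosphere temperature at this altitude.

ISA temperature = 15 − 2 × (8000/1000) = 15 − 16 = -1°C.

-1°C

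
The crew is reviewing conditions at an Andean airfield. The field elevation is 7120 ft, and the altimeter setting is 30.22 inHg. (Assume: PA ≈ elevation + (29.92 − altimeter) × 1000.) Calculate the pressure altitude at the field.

Pressure correction = (29.92 − 30.22) × 1000 = -300 ft.
Pressure altitude = 7120 + (-300) = 6820 ft.

6820 ft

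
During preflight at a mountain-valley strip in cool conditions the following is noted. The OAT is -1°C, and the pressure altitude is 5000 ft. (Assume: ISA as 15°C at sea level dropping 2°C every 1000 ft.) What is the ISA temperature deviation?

ISA temperature at 5000 ft = 15 − 2 × (5000/1000) = 5°C.
Deviation = OAT − ISA = -1 − 5 = -6°C.

ISA-6°C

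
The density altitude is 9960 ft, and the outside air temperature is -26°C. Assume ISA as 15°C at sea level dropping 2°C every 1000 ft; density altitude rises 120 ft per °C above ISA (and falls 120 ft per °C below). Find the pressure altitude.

DA = PA + 120 × (OAT − (15 − 2·PA/1000)) = PA + 120·OAT − 1800 + 0.24·PA = 1.24·PA + 120·OAT − 1800.
So 1.24·PA = 9960 − 120 × (-26) + 1800 = 14880.
PA = 14880 / 1.24 = 12000 ft.

12000 ft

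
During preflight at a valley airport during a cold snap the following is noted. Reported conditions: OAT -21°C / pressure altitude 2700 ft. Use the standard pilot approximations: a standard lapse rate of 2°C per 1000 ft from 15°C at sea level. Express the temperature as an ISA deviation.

ISA-30.6°C

ISA temperature at 2700 ft = 15 − 2 × (2700/1000) = 9.6°C.
Deviation = OAT − ISA = -21 − 9.6 = -30.6°C.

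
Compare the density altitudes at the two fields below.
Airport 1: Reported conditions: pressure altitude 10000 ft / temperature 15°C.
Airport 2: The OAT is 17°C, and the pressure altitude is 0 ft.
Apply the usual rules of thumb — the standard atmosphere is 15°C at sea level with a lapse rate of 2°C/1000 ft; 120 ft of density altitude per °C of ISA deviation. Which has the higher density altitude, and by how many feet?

Airport 1: ISA temp = -5°C, deviation +20°C, DA = 10000 + 120 × 20 = 12400 ft.
Airport 2: ISA temp = 15°C, deviation +2°C, DA = 0 + 120 × 2 = 240 ft.
Airport 1 is higher by 12400 − 240 = 12160 ft.

Airport 1 by 12160 ft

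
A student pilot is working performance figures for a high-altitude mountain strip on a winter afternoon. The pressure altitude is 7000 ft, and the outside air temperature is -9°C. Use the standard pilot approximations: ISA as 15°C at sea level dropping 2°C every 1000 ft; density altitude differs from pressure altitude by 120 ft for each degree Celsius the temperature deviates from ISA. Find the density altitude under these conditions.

5800 ft

ISA temperature at 7000 ft = 15 − 2 × (7000/1000) = 1°C.
ISA deviation = -9 − 1 = -10°C.
Density altitude = 7000 + 120 × (-10) = 7000 + (-1200) = 5800 ft.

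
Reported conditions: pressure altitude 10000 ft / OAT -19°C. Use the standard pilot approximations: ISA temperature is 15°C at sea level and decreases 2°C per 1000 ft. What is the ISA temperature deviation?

ISA-14°C

ISA temperature at 10000 ft = 15 − 2 × (10000/1000) = -5°C.
Deviation = OAT − ISA = -19 − (-5) = -14°C.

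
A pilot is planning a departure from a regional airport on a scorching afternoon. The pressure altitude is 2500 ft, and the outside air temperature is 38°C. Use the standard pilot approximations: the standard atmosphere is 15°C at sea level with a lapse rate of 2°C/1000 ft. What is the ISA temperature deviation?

ISA+28°C

ISA temperature at 2500 ft = 15 − 2 × (2500/1000) = 10°C.
Deviation = OAT − ISA = 38 − 10 = +28°C.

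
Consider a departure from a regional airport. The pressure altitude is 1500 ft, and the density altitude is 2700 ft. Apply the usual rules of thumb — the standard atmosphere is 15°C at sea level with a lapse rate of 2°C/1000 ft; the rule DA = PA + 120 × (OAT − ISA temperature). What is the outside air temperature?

Density altitude − pressure altitude = 2700 − 1500 = +1200 ft.
At 120 ft/°C that is an ISA deviation of 1200/120 = +10°C.
ISA temperature at 1500 ft = 15 − 2 × (1500/1000) = 12°C.
OAT = ISA + deviation = 12 + (+10) = 22°C.

22°C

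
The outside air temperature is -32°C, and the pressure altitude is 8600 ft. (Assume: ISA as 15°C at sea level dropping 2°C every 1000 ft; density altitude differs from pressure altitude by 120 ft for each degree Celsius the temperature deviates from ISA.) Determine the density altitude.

ISA temperature at 8600 ft = 15 − 2 × (8600/1000) = -2.2°C.
ISA deviation = -32 − (-2.2) = -29.8°C.
Density altitude = 8600 + 120 × (-29.8) = 8600 + (-3576) = 5024 ft.

5024 ft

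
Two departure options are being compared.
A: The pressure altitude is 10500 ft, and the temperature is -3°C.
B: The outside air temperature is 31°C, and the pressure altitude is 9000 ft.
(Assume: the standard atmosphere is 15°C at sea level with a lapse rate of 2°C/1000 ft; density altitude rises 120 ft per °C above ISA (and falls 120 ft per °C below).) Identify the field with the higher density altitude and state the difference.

B by 2220 ft

A: ISA temp = -6°C, deviation +3°C, DA = 10500 + 120 × 3 = 10860 ft.
B: ISA temp = -3°C, deviation +34°C, DA = 9000 + 120 × 34 = 13080 ft.
B is higher by 13080 − 10860 = 2220 ft.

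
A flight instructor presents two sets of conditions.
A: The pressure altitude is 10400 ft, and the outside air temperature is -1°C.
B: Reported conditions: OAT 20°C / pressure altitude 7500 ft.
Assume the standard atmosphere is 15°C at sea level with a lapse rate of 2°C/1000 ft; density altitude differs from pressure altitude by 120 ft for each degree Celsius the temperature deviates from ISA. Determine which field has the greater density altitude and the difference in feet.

A: ISA temp = -5.8°C, deviation +4.8°C, DA = 10400 + 120 × 4.8 = 10976 ft.
B: ISA temp = 0°C, deviation +20°C, DA = 7500 + 120 × 20 = 9900 ft.
A is higher by 10976 − 9900 = 1076 ft.

A by 1076 ft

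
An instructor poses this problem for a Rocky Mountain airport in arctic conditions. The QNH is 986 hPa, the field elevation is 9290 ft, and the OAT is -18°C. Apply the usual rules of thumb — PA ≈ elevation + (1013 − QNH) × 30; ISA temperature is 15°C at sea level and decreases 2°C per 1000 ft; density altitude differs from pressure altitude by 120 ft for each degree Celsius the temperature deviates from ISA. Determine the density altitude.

8564 ft

Pressure altitude = 9290 + (1013 − 986) × 30 = 9290 + (+810) = 10100 ft.
ISA temperature at 10100 ft = 15 − 2 × (10100/1000) = -5.2°C.
ISA deviation = -18 − (-5.2) = -12.8°C.
Density altitude = 10100 + 120 × (-12.8) = 8564 ft.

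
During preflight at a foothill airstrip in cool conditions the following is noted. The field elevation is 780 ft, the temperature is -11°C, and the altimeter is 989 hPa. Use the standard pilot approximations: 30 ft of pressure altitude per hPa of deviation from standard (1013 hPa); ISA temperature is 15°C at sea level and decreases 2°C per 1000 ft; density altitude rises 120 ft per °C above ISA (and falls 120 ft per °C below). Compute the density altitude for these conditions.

-1260 ft

Pressure altitude = 780 + (1013 − 989) × 30 = 780 + (+720) = 1500 ft.
ISA temperature at 1500 ft = 15 − 2 × (1500/1000) = 12°C.
ISA deviation = -11 − 12 = -23°C.
Density altitude = 1500 + 120 × (-23) = -1260 ft.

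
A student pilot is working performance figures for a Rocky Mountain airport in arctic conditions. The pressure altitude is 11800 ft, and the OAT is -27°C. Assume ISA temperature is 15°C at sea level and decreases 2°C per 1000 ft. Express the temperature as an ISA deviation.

ISA-18.4°C

ISA temperature at 11800 ft = 15 − 2 × (11800/1000) = -8.6°C.
Deviation = OAT − ISA = -27 − (-8.6) = -18.4°C.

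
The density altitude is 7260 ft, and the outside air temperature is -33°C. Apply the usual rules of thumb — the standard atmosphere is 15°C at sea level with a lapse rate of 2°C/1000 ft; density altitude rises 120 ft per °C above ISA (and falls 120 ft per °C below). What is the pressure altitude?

10500 ft

DA = PA + 120 × (OAT − (15 − 2·PA/1000)) = PA + 120·OAT − 1800 + 0.24·PA = 1.24·PA + 120·OAT − 1800.
So 1.24·PA = 7260 − 120 × (-33) + 1800 = 13020.
PA = 13020 / 1.24 = 10500 ft.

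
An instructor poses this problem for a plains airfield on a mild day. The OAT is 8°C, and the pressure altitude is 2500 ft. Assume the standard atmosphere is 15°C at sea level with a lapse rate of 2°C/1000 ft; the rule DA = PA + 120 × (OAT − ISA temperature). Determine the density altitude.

2260 ft

ISA temperature at 2500 ft = 15 − 2 × (2500/1000) = 10°C.
ISA deviation = 8 − 10 = -2°C.
Density altitude = 2500 + 120 × (-2) = 2500 + (-240) = 2260 ft.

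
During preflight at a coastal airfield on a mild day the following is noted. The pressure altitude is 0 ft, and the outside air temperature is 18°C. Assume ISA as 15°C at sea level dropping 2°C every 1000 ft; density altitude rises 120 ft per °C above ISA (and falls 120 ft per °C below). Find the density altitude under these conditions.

ISA temperature at 0 ft = 15 − 2 × (0/1000) = 15°C.
ISA deviation = 18 − 15 = +3°C.
Density altitude = 0 + 120 × (3) = 0 + (+360) = 360 ft.

360 ft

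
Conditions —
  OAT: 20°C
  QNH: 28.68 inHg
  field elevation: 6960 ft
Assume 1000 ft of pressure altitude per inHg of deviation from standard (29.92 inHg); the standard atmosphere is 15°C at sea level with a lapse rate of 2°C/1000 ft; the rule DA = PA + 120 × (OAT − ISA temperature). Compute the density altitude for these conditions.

Pressure altitude = 6960 + (29.92 − 28.68) × 1000 = 6960 + (+1240) = 8200 ft.
ISA temperature at 8200 ft = 15 − 2 × (8200/1000) = -1.4°C.
ISA deviation = 20 − (-1.4) = +21.4°C.
Density altitude = 8200 + 120 × (21.4) = 10768 ft.

10768 ft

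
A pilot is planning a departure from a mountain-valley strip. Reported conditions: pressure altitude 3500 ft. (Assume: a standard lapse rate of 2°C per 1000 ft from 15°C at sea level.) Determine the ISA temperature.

ISA temperature = 15 − 2 × (3500/1000) = 15 − 7 = 8°C.

8°C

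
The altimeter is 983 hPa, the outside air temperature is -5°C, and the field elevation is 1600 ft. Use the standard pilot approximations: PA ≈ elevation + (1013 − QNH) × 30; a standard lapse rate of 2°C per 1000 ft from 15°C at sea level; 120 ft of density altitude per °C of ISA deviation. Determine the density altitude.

700 ft

Pressure altitude = 1600 + (1013 − 983) × 30 = 1600 + (+900) = 2500 ft.
ISA temperature at 2500 ft = 15 − 2 × (2500/1000) = 10°C.
ISA deviation = -5 − 10 = -15°C.
Density altitude = 2500 + 120 × (-15) = 700 ft.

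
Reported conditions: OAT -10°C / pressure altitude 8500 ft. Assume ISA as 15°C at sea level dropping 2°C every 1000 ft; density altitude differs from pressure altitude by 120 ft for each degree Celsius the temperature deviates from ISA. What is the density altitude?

7540 ft

ISA temperature at 8500 ft = 15 − 2 × (8500/1000) = -2°C.
ISA deviation = -10 − (-2) = -8°C.
Density altitude = 8500 + 120 × (-8) = 8500 + (-960) = 7540 ft.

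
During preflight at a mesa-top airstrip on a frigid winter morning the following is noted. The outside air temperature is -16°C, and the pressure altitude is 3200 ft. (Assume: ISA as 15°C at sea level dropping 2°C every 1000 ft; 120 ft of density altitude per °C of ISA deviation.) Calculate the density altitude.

248 ft

ISA temperature at 3200 ft = 15 − 2 × (3200/1000) = 8.6°C.
ISA deviation = -16 − 8.6 = -24.6°C.
Density altitude = 3200 + 120 × (-24.6) = 3200 + (-2952) = 248 ft.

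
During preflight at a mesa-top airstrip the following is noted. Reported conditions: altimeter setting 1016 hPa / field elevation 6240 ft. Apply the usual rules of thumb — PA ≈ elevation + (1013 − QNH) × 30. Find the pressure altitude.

6150 ft

Pressure correction = (1013 − 1016) × 30 = -90 ft.
Pressure altitude = 6240 + (-90) = 6150 ft.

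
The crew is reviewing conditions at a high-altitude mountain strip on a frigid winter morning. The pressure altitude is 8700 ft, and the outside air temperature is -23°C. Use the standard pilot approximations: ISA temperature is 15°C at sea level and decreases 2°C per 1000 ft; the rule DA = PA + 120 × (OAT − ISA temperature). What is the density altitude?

ISA temperature at 8700 ft = 15 − 2 × (8700/1000) = -2.4°C.
ISA deviation = -23 − (-2.4) = -20.6°C.
Density altitude = 8700 + 120 × (-20.6) = 8700 + (-2472) = 6228 ft.

6228 ft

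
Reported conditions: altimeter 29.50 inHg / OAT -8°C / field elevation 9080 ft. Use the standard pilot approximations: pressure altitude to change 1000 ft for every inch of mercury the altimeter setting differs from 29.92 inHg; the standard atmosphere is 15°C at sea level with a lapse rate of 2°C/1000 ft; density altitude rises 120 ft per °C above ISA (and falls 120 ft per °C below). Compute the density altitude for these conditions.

Pressure altitude = 9080 + (29.92 − 29.50) × 1000 = 9080 + (+420) = 9500 ft.
ISA temperature at 9500 ft = 15 − 2 × (9500/1000) = -4°C.
ISA deviation = -8 − (-4) = -4°C.
Density altitude = 9500 + 120 × (-4) = 9020 ft.

9020 ft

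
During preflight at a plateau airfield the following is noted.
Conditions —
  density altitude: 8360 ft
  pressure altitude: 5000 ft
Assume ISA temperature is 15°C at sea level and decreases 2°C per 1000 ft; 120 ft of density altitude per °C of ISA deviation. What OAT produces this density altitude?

Density altitude − pressure altitude = 8360 − 5000 = +3360 ft.
At 120 ft/°C that is an ISA deviation of 3360/120 = +28°C.
ISA temperature at 5000 ft = 15 − 2 × (5000/1000) = 5°C.
OAT = ISA + deviation = 5 + (+28) = 33°C.

33°C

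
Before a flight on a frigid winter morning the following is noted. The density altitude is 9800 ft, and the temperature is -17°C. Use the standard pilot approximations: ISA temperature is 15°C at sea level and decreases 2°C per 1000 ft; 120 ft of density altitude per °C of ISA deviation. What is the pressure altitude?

11000 ft

DA = PA + 120 × (OAT − (15 − 2·PA/1000)) = PA + 120·OAT − 1800 + 0.24·PA = 1.24·PA + 120·OAT − 1800.
So 1.24·PA = 9800 − 120 × (-17) + 1800 = 13640.
PA = 13640 / 1.24 = 11000 ft.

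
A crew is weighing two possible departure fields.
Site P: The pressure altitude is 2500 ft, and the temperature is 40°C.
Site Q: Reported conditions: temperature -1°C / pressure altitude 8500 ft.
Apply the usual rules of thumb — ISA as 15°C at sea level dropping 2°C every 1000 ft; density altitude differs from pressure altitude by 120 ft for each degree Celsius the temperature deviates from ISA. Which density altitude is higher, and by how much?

Site Q by 2520 ft

Site P: ISA temp = 10°C, deviation +30°C, DA = 2500 + 120 × 30 = 6100 ft.
Site Q: ISA temp = -2°C, deviation +1°C, DA = 8500 + 120 × 1 = 8620 ft.
Site Q is higher by 8620 − 6100 = 2520 ft.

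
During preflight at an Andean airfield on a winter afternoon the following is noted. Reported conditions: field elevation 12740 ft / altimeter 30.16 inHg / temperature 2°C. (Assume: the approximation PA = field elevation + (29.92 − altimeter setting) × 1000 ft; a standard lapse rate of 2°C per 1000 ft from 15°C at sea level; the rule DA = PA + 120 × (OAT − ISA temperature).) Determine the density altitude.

13940 ft

Pressure altitude = 12740 + (29.92 − 30.16) × 1000 = 12740 + (-240) = 12500 ft.
ISA temperature at 12500 ft = 15 − 2 × (12500/1000) = -10°C.
ISA deviation = 2 − (-10) = +12°C.
Density altitude = 12500 + 120 × (12) = 13940 ft.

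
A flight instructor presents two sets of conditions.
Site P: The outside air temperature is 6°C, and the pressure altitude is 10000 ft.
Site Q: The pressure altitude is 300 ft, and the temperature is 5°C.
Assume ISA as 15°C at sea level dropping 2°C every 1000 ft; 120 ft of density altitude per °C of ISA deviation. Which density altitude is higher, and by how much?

Site P by 12148 ft

Site P: ISA temp = -5°C, deviation +11°C, DA = 10000 + 120 × 11 = 11320 ft.
Site Q: ISA temp = 14.4°C, deviation -9.4°C, DA = 300 + 120 × (-9.4) = -828 ft.
Site P is higher by 11320 − (-828) = 12148 ft.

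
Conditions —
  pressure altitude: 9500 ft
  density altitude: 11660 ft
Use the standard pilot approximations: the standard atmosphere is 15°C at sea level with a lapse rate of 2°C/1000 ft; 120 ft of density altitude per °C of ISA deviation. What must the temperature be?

Density altitude − pressure altitude = 11660 − 9500 = +2160 ft.
At 120 ft/°C that is an ISA deviation of 2160/120 = +18°C.
ISA temperature at 9500 ft = 15 − 2 × (9500/1000) = -4°C.
OAT = ISA + deviation = -4 + (+18) = 14°C.

14°C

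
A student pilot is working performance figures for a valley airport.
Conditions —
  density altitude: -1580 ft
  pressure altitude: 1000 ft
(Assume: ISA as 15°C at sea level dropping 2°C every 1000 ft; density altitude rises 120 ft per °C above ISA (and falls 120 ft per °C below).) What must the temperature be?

Density altitude − pressure altitude = -1580 − 1000 = -2580 ft.
At 120 ft/°C that is an ISA deviation of -2580/120 = -21.5°C.
ISA temperature at 1000 ft = 15 − 2 × (1000/1000) = 13°C.
OAT = ISA + deviation = 13 + (-21.5) = -8.5°C.

-8.5°C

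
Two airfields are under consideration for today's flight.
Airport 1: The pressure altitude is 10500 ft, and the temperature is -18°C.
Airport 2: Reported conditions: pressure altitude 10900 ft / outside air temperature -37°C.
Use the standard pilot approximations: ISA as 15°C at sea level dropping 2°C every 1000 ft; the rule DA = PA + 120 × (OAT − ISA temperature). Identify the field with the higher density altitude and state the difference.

Airport 1 by 1784 ft

Airport 1: ISA temp = -6°C, deviation -12°C, DA = 10500 + 120 × (-12) = 9060 ft.
Airport 2: ISA temp = -6.8°C, deviation -30.2°C, DA = 10900 + 120 × (-30.2) = 7276 ft.
Airport 1 is higher by 9060 − 7276 = 1784 ft.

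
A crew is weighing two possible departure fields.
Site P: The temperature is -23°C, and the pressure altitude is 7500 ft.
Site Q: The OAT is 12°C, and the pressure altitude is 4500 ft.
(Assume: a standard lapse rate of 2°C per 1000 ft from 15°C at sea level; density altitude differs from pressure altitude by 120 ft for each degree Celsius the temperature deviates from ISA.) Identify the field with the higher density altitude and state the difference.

Site P: ISA temp = 0°C, deviation -23°C, DA = 7500 + 120 × (-23) = 4740 ft.
Site Q: ISA temp = 6°C, deviation +6°C, DA = 4500 + 120 × 6 = 5220 ft.
Site Q is higher by 5220 − 4740 = 480 ft.

Site Q by 480 ft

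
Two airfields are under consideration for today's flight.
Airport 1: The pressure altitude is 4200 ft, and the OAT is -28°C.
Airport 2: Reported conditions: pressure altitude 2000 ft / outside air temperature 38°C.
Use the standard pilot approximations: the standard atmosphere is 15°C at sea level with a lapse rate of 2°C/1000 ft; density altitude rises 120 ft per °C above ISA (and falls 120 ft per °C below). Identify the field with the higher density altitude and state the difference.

Airport 2 by 5192 ft

Airport 1: ISA temp = 6.6°C, deviation -34.6°C, DA = 4200 + 120 × (-34.6) = 48 ft.
Airport 2: ISA temp = 11°C, deviation +27°C, DA = 2000 + 120 × 27 = 5240 ft.
Airport 2 is higher by 5240 − 48 = 5192 ft.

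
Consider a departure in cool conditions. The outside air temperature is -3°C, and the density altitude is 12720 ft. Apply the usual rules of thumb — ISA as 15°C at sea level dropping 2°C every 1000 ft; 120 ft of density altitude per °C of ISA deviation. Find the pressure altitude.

DA = PA + 120 × (OAT − (15 − 2·PA/1000)) = PA + 120·OAT − 1800 + 0.24·PA = 1.24·PA + 120·OAT − 1800.
So 1.24·PA = 12720 − 120 × (-3) + 1800 = 14880.
PA = 14880 / 1.24 = 12000 ft.

12000 ft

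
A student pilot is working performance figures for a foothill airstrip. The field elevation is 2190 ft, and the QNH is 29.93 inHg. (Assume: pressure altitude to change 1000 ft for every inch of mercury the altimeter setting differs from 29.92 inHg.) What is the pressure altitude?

2180 ft

Pressure correction = (29.92 − 29.93) × 1000 = -10 ft.
Pressure altitude = 2190 + (-10) = 2180 ft.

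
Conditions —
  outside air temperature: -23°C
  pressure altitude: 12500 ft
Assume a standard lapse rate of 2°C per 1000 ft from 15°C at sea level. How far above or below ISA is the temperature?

ISA-13°C

ISA temperature at 12500 ft = 15 − 2 × (12500/1000) = -10°C.
Deviation = OAT − ISA = -23 − (-10) = -13°C.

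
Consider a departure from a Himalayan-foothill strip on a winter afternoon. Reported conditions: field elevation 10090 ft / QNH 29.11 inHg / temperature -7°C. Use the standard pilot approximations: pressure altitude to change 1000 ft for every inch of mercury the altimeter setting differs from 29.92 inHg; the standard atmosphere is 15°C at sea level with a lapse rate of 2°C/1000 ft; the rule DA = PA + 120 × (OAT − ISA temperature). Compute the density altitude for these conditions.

Pressure altitude = 10090 + (29.92 − 29.11) × 1000 = 10090 + (+810) = 10900 ft.
ISA temperature at 10900 ft = 15 − 2 × (10900/1000) = -6.8°C.
ISA deviation = -7 − (-6.8) = -0.2°C.
Density altitude = 10900 + 120 × (-0.2) = 10876 ft.

10876 ft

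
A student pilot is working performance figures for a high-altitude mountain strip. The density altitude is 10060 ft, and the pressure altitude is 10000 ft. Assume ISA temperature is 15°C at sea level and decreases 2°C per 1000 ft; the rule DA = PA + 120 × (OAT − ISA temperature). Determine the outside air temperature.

-4.5°C

Density altitude − pressure altitude = 10060 − 10000 = +60 ft.
At 120 ft/°C that is an ISA deviation of 60/120 = +0.5°C.
ISA temperature at 10000 ft = 15 − 2 × (10000/1000) = -5°C.
OAT = ISA + deviation = -5 + (+0.5) = -4.5°C.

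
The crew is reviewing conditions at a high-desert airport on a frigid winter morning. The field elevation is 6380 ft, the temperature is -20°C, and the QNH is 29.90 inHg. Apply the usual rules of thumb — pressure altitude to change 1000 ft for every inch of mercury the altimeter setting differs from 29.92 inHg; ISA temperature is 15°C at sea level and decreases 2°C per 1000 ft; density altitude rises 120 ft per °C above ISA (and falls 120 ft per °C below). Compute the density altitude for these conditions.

Pressure altitude = 6380 + (29.92 − 29.90) × 1000 = 6380 + (+20) = 6400 ft.
ISA temperature at 6400 ft = 15 − 2 × (6400/1000) = 2.2°C.
ISA deviation = -20 − 2.2 = -22.2°C.
Density altitude = 6400 + 120 × (-22.2) = 3736 ft.

3736 ft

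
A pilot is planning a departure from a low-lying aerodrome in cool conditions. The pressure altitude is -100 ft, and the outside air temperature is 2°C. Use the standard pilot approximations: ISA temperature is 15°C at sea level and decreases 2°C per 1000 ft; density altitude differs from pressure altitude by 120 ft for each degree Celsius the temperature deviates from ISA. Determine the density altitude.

ISA temperature at -100 ft = 15 − 2 × (-100/1000) = 15.2°C.
ISA deviation = 2 − 15.2 = -13.2°C.
Density altitude = -100 + 120 × (-13.2) = -100 + (-1584) = -1684 ft.

-1684 ft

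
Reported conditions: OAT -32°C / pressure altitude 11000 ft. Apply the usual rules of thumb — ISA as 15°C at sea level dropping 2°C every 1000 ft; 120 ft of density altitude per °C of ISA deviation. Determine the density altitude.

8000 ft

ISA temperature at 11000 ft = 15 − 2 × (11000/1000) = -7°C.
ISA deviation = -32 − (-7) = -25°C.
Density altitude = 11000 + 120 × (-25) = 11000 + (-3000) = 8000 ft.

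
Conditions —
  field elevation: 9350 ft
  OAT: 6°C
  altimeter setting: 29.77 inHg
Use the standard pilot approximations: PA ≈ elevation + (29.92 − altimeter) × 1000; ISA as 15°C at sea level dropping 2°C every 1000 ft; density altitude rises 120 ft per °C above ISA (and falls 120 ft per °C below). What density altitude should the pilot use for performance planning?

10700 ft

Pressure altitude = 9350 + (29.92 − 29.77) × 1000 = 9350 + (+150) = 9500 ft.
ISA temperature at 9500 ft = 15 − 2 × (9500/1000) = -4°C.
ISA deviation = 6 − (-4) = +10°C.
Density altitude = 9500 + 120 × (10) = 10700 ft.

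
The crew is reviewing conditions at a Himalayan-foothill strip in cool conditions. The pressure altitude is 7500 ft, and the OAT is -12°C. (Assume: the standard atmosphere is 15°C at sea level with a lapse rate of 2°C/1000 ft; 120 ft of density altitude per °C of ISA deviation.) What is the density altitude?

ISA temperature at 7500 ft = 15 − 2 × (7500/1000) = 0°C.
ISA deviation = -12 − 0 = -12°C.
Density altitude = 7500 + 120 × (-12) = 7500 + (-1440) = 6060 ft.

6060 ft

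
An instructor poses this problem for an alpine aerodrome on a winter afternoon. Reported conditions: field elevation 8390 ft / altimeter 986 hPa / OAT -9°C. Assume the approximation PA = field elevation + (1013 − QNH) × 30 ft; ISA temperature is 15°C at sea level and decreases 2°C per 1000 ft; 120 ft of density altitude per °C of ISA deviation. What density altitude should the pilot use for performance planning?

Pressure altitude = 8390 + (1013 − 986) × 30 = 8390 + (+810) = 9200 ft.
ISA temperature at 9200 ft = 15 − 2 × (9200/1000) = -3.4°C.
ISA deviation = -9 − (-3.4) = -5.6°C.
Density altitude = 9200 + 120 × (-5.6) = 8528 ft.

8528 ft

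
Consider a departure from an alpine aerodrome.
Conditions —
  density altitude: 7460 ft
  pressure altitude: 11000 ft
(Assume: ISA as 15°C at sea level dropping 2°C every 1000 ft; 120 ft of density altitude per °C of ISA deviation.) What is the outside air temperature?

-36.5°C

Density altitude − pressure altitude = 7460 − 11000 = -3540 ft.
At 120 ft/°C that is an ISA deviation of -3540/120 = -29.5°C.
ISA temperature at 11000 ft = 15 − 2 × (11000/1000) = -7°C.
OAT = ISA + deviation = -7 + (-29.5) = -36.5°C.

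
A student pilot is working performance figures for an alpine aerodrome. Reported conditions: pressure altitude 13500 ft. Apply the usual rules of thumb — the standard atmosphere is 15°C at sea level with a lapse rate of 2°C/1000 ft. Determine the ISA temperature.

-12°C

ISA temperature = 15 − 2 × (13500/1000) = 15 − 27 = -12°C.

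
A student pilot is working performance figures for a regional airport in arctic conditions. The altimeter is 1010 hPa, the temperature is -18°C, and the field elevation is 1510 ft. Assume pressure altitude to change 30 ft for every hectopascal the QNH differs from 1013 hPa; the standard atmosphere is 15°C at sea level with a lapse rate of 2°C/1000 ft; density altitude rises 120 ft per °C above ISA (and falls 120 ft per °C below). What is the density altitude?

Pressure altitude = 1510 + (1013 − 1010) × 30 = 1510 + (+90) = 1600 ft.
ISA temperature at 1600 ft = 15 − 2 × (1600/1000) = 11.8°C.
ISA deviation = -18 − 11.8 = -29.8°C.
Density altitude = 1600 + 120 × (-29.8) = -1976 ft.

-1976 ft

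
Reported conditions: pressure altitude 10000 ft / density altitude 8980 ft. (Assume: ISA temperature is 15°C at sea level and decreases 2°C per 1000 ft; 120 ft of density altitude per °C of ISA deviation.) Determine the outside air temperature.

-13.5°C

Density altitude − pressure altitude = 8980 − 10000 = -1020 ft.
At 120 ft/°C that is an ISA deviation of -1020/120 = -8.5°C.
ISA temperature at 10000 ft = 15 − 2 × (10000/1000) = -5°C.
OAT = ISA + deviation = -5 + (-8.5) = -13.5°C.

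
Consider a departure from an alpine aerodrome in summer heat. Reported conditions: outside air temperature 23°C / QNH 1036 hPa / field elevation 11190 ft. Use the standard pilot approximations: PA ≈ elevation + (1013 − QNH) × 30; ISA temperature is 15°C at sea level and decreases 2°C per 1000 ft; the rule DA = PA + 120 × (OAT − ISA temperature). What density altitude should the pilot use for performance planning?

Pressure altitude = 11190 + (1013 − 1036) × 30 = 11190 + (-690) = 10500 ft.
ISA temperature at 10500 ft = 15 − 2 × (10500/1000) = -6°C.
ISA deviation = 23 − (-6) = +29°C.
Density altitude = 10500 + 120 × (29) = 13980 ft.

13980 ft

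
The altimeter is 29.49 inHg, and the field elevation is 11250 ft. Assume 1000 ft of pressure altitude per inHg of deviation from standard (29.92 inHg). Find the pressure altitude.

11680 ft

Pressure correction = (29.92 − 29.49) × 1000 = +430 ft.
Pressure altitude = 11250 + (+430) = 11680 ft.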